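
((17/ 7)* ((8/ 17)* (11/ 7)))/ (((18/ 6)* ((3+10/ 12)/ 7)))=176/ 161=1.09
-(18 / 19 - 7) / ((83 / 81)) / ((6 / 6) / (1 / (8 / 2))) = 9315 / 6308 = 1.48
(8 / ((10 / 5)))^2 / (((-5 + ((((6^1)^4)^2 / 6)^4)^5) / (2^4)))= 256 / 8733233131762103459660808345247639315496960772046833382089277314153013432419984814172138299868821906129944571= 0.00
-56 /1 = -56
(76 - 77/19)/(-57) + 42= 44119/1083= 40.74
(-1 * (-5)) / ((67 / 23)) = 115 / 67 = 1.72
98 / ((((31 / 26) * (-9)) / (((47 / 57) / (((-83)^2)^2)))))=-119756 / 754729678863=-0.00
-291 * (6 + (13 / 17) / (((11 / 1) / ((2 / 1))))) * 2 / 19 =-668136 / 3553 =-188.05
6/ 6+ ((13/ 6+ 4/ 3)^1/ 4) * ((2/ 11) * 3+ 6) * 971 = 61184/ 11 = 5562.18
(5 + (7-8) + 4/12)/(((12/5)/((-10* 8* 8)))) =-10400/9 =-1155.56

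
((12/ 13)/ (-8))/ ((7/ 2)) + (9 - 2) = 634/ 91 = 6.97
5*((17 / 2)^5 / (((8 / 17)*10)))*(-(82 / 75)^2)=-40575253489 / 720000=-56354.52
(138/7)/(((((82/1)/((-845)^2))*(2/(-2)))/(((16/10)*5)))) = -394141800/287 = -1373316.38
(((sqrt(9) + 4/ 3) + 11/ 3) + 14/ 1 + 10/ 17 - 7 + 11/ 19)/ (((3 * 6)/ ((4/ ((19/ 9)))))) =10444/ 6137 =1.70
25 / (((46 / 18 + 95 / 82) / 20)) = 369000 / 2741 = 134.62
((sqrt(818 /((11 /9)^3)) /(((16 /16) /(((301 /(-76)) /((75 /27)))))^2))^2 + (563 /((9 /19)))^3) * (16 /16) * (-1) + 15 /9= -10615707153515886484455690809 /6322516798950000000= -1679031862.01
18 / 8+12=57 / 4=14.25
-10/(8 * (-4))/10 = 1/32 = 0.03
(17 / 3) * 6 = 34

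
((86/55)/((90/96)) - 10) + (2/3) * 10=-458/275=-1.67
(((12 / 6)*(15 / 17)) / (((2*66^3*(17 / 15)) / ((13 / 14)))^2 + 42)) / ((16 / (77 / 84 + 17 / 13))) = 563875 / 1131967372327745856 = 0.00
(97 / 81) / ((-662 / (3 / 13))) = -97 / 232362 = -0.00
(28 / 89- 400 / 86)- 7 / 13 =-242537 / 49751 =-4.88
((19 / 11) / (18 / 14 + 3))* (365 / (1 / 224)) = 1087408 / 33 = 32951.76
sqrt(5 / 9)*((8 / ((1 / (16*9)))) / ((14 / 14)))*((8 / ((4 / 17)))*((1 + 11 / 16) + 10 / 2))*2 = 174624*sqrt(5) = 390471.13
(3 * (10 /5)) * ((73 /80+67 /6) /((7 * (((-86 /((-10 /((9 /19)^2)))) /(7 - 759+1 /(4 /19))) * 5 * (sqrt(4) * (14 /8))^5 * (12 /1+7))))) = -3359941 /41813415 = -0.08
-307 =-307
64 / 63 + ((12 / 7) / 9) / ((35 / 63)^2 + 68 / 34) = 12940 / 11781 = 1.10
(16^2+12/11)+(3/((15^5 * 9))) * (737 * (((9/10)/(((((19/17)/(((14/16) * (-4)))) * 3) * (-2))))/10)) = 16321095964733/63483750000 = 257.09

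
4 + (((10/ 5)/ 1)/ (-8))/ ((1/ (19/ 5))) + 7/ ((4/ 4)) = 201/ 20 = 10.05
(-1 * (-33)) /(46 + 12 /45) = 495 /694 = 0.71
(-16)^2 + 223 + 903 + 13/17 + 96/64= 47065/34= 1384.26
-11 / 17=-0.65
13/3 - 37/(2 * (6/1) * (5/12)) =-46/15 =-3.07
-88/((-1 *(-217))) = -88/217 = -0.41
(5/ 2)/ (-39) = -5/ 78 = -0.06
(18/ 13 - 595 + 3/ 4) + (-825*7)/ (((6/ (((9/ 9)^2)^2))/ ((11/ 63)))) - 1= -761.92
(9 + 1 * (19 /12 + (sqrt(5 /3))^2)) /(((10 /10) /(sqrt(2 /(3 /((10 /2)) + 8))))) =49 * sqrt(430) /172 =5.91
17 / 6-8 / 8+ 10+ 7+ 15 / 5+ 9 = 185 / 6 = 30.83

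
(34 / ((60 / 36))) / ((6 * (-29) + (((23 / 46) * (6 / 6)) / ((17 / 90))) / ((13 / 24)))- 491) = -22542 / 729425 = -0.03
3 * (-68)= -204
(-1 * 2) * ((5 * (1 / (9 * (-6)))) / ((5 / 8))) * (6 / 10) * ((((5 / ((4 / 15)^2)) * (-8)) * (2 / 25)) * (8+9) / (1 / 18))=-2448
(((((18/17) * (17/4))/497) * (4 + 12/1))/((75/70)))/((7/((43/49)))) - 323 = -39328031/121765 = -322.98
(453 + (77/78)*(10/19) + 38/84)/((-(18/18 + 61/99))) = -31082733/110656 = -280.90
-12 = -12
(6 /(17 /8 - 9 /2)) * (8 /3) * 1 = -128 /19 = -6.74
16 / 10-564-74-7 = -3217 / 5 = -643.40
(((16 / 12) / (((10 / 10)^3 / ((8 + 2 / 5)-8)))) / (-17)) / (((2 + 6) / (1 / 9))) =-1 / 2295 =-0.00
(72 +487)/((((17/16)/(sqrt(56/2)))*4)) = 4472*sqrt(7)/17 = 695.99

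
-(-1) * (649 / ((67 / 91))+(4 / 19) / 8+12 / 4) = 2251947 / 2546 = 884.50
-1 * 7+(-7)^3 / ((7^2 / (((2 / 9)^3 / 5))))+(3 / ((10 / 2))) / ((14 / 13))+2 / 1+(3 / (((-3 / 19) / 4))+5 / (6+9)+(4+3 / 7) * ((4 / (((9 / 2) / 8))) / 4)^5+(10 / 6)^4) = 25761697 / 4133430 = 6.23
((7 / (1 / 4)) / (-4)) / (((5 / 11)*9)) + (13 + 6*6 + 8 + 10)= 2938 / 45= 65.29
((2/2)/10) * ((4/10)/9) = 1/225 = 0.00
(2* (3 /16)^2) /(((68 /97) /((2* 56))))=6111 /544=11.23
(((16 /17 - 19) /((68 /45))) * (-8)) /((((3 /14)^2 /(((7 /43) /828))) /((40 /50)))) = 842408 /2572389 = 0.33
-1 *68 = -68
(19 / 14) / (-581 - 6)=-19 / 8218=-0.00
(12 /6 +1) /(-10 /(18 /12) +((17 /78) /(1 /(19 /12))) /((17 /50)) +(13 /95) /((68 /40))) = -453492 /842167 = -0.54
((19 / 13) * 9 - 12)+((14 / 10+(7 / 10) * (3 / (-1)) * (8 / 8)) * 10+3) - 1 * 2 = -4.85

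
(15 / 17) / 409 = 15 / 6953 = 0.00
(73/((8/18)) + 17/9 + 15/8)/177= 12097/12744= 0.95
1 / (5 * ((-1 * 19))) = -1 / 95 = -0.01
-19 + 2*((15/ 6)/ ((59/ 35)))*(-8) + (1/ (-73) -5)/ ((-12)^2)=-4420391/ 103368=-42.76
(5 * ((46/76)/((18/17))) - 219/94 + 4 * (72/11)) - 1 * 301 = -96996547/353628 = -274.29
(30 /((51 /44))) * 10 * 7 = 30800 /17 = 1811.76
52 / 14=3.71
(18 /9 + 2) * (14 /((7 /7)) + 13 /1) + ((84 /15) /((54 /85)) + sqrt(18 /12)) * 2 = sqrt(6) + 3392 /27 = 128.08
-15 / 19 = -0.79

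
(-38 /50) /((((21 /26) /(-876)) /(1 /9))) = 144248 /1575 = 91.59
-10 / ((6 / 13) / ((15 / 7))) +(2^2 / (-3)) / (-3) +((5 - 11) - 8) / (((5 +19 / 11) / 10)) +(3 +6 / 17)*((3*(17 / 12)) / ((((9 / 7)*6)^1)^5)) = -10591255821905 / 158564988288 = -66.79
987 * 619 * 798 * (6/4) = 731310741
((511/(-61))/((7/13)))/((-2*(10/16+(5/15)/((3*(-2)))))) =34164/2501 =13.66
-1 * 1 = -1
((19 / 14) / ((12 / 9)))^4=10556001 / 9834496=1.07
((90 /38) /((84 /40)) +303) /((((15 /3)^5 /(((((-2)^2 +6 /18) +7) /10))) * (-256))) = -229211 /532000000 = -0.00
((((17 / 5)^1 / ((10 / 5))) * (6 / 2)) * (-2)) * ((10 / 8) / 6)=-17 / 8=-2.12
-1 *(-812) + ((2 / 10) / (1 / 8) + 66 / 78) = 52939 / 65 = 814.45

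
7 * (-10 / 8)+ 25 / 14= -195 / 28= -6.96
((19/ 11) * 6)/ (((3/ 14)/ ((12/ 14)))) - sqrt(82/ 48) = 456/ 11 - sqrt(246)/ 12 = 40.15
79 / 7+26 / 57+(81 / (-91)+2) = 66662 / 5187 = 12.85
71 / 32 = 2.22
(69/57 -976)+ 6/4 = -973.29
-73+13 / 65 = -364 / 5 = -72.80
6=6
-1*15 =-15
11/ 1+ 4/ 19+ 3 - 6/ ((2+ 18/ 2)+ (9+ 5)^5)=145215336/ 10218865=14.21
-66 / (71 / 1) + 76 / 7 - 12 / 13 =58178 / 6461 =9.00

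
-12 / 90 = -2 / 15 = -0.13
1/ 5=0.20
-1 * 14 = -14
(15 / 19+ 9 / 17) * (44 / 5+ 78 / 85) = 351876 / 27455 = 12.82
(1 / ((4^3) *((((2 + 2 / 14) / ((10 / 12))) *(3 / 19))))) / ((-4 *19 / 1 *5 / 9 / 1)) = -7 / 7680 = -0.00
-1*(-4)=4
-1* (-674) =674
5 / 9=0.56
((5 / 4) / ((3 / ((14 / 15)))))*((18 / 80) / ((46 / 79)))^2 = 393183 / 6771200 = 0.06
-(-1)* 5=5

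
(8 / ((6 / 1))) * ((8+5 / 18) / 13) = 298 / 351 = 0.85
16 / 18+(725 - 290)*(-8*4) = -125272 / 9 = -13919.11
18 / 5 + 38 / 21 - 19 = -13.59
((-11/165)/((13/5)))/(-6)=1/234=0.00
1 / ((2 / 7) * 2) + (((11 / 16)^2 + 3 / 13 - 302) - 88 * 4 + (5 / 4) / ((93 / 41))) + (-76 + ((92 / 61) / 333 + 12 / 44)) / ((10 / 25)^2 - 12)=-549798801155867 / 852930194688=-644.60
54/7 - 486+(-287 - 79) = -5910/7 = -844.29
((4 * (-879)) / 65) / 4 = -879 / 65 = -13.52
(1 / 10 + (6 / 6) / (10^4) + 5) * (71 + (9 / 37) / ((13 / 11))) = 6987137 / 19240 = 363.16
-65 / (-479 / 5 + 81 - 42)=325 / 284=1.14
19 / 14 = 1.36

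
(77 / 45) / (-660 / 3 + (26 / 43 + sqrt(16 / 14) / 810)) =-398492938305 / 51093991873301 - 1281357 *sqrt(14) / 102187983746602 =-0.01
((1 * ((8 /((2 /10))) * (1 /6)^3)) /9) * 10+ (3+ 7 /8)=7933 /1944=4.08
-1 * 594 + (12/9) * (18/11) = -6510/11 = -591.82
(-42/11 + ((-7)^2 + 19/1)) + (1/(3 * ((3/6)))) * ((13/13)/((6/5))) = 6409/99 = 64.74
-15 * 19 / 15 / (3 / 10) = -190 / 3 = -63.33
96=96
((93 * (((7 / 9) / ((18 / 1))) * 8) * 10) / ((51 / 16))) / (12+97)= 138880 / 150093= 0.93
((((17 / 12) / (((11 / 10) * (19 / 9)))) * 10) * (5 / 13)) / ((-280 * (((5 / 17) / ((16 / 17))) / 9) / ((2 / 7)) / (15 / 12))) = -0.09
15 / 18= 5 / 6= 0.83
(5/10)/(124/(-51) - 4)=-51/656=-0.08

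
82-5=77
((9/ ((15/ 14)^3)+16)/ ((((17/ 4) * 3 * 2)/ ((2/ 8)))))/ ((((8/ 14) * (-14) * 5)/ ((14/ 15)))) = -7651/ 1434375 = -0.01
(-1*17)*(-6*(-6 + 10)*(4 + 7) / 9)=1496 / 3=498.67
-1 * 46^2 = -2116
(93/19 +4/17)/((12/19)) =1657/204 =8.12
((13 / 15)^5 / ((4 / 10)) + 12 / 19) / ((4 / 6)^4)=10699567 / 1140000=9.39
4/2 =2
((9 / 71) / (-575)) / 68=-9 / 2776100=-0.00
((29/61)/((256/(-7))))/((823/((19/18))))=-0.00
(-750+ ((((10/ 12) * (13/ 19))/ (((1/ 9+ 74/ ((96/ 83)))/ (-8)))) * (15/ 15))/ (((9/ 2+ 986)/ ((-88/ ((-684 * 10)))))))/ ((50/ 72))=-16200089092968/ 15000082475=-1080.00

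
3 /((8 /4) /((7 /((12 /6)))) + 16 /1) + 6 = 717 /116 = 6.18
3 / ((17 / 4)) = 12 / 17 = 0.71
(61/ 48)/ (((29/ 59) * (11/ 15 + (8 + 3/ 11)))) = 197945/ 689504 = 0.29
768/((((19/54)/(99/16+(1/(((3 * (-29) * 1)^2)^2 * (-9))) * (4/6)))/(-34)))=-166611457859648/362835153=-459193.26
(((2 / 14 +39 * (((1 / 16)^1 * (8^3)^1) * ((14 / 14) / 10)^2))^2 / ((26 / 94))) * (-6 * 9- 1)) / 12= -2522795077 / 955500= -2640.29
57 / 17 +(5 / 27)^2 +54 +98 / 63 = 730478 / 12393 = 58.94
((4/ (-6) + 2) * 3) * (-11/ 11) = -4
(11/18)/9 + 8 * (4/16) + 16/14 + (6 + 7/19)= 206393/21546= 9.58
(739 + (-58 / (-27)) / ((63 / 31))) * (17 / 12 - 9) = -16364881 / 2916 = -5612.10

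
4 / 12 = 0.33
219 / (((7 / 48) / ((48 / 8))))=63072 / 7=9010.29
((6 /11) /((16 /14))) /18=7 /264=0.03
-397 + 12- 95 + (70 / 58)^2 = -402455 / 841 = -478.54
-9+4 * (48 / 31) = -2.81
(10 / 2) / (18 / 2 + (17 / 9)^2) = 405 / 1018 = 0.40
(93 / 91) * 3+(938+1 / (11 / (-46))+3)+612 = 1553436 / 1001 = 1551.88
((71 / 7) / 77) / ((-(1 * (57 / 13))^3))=-155987 / 99819027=-0.00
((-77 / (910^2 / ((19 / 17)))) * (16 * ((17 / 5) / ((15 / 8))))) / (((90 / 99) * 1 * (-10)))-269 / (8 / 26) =-874.25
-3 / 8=-0.38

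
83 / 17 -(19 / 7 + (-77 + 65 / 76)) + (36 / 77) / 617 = 4807013919 / 61381628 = 78.31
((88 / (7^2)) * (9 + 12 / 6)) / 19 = 968 / 931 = 1.04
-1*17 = -17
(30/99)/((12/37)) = 185/198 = 0.93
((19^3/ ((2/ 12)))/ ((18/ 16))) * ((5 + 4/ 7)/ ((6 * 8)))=89167/ 21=4246.05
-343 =-343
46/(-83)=-46/83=-0.55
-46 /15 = -3.07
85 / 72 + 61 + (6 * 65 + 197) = 46741 / 72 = 649.18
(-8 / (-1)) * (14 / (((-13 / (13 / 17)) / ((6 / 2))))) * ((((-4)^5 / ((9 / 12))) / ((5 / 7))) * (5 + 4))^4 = -18393155741743470084096 / 10625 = -1731120540399385419.68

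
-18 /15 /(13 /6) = -36 /65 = -0.55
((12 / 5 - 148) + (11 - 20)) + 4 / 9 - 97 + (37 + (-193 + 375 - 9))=-1852 / 45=-41.16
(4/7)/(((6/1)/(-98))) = -28/3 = -9.33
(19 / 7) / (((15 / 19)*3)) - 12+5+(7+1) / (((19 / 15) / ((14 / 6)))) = 8.88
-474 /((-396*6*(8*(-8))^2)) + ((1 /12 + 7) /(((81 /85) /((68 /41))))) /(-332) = -5526744601 /149032452096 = -0.04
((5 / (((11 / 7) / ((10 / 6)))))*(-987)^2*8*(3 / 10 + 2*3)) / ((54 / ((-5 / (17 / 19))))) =-5038618550 / 187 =-26944484.22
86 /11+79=955 /11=86.82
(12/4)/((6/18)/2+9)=18/55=0.33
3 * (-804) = -2412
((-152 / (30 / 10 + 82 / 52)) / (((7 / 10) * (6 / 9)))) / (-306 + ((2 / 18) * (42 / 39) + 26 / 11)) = 38146680 / 162695729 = 0.23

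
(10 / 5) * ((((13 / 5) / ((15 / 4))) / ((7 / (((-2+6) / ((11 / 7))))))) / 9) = 416 / 7425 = 0.06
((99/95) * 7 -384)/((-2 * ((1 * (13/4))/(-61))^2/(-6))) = -6391844496/16055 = -398121.74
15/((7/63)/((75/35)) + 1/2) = 4050/149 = 27.18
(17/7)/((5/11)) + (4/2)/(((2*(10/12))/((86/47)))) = 12401/1645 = 7.54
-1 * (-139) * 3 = 417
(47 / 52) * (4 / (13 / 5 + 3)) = 235 / 364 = 0.65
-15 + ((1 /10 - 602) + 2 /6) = -18497 /30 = -616.57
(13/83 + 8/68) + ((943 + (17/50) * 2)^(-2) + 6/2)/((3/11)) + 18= 68970595474577/2356013570112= 29.27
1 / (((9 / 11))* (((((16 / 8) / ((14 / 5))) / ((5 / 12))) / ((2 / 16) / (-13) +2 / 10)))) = 847 / 6240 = 0.14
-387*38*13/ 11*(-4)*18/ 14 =6882408/ 77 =89381.92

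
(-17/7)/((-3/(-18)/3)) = -43.71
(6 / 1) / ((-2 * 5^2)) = -3 / 25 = -0.12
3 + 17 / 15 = 62 / 15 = 4.13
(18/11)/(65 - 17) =3/88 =0.03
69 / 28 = 2.46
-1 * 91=-91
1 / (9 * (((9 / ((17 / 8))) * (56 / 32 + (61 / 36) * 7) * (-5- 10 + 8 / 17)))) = -289 / 2178540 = -0.00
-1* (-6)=6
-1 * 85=-85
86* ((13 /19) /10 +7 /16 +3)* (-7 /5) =-1604029 /3800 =-422.11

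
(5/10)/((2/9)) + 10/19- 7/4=39/38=1.03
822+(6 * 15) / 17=14064 / 17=827.29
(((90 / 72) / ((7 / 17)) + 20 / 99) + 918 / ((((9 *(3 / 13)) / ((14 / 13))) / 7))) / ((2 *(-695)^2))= 9245279 / 2677890600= 0.00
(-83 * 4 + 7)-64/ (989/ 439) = -349521/ 989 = -353.41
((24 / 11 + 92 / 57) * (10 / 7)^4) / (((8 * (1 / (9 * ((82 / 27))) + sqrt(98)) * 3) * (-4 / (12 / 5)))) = 6970000 / 47237646841 - 571540000 * sqrt(2) / 20244705789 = -0.04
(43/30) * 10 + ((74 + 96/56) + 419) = 10690/21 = 509.05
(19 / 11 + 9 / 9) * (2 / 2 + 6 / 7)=390 / 77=5.06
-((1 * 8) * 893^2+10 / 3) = -19138786 / 3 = -6379595.33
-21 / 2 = -10.50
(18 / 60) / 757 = 3 / 7570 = 0.00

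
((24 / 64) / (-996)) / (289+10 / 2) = -0.00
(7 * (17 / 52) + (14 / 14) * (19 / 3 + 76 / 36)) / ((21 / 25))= 125575 / 9828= 12.78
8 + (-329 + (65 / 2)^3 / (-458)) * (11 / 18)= -15753275 / 65952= -238.86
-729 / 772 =-0.94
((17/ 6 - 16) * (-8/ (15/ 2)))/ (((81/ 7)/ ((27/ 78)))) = 2212/ 5265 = 0.42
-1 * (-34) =34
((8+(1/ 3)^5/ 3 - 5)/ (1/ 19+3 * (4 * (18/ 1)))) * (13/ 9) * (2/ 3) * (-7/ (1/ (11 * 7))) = -582590008/ 80798715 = -7.21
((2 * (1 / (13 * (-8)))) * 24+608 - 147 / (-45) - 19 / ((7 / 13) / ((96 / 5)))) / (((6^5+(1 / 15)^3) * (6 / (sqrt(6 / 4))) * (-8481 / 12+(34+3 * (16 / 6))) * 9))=2275475 * sqrt(6) / 19050704033907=0.00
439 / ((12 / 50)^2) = 274375 / 36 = 7621.53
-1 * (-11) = 11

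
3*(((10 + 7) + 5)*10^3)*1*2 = 132000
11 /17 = 0.65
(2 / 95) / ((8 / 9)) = 9 / 380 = 0.02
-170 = -170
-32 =-32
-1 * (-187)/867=11/51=0.22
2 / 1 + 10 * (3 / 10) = 5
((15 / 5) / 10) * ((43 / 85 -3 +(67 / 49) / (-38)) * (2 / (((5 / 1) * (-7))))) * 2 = 1201317 / 13848625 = 0.09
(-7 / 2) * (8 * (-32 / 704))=14 / 11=1.27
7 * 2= 14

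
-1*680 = -680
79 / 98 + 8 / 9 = 1495 / 882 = 1.70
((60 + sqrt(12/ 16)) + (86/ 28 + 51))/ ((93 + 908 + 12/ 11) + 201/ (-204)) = 0.11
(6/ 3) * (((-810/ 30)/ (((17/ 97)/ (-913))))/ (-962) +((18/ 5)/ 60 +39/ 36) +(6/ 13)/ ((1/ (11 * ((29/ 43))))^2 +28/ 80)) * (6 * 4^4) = -441799.12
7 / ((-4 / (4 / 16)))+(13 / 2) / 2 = 2.81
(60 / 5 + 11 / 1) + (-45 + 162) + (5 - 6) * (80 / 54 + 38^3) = -1477804 / 27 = -54733.48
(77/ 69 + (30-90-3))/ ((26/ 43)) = -91805/ 897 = -102.35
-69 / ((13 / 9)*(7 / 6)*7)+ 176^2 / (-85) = -20048422 / 54145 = -370.27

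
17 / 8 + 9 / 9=25 / 8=3.12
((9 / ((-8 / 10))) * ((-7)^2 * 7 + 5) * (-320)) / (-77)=-1252800 / 77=-16270.13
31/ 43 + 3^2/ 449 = 14306/ 19307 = 0.74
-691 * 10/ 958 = -3455/ 479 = -7.21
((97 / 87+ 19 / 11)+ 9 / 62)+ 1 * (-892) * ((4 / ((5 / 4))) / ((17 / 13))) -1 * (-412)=-8915649839 / 5043390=-1767.79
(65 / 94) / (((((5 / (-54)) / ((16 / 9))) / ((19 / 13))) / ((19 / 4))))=-4332 / 47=-92.17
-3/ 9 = -1/ 3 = -0.33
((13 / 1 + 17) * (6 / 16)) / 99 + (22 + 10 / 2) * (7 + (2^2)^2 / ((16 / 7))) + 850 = 54037 / 44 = 1228.11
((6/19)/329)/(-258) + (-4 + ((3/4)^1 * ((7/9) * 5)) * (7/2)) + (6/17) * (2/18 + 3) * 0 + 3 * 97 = 1917300445/6451032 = 297.21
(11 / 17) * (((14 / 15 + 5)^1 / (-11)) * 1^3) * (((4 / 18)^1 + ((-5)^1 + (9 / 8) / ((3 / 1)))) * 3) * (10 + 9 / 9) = 310343 / 6120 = 50.71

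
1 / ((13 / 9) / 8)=72 / 13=5.54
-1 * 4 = -4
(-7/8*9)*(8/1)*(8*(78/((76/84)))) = -825552/19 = -43450.11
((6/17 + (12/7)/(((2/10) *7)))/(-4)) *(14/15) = -219/595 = -0.37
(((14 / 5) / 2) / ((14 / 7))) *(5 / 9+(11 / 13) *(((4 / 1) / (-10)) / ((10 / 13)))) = 91 / 1125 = 0.08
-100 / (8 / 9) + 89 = -47 / 2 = -23.50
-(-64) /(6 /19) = 608 /3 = 202.67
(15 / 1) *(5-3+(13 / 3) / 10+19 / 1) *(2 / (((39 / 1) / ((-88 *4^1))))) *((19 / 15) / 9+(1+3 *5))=-493186144 / 5265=-93672.58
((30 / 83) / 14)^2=225 / 337561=0.00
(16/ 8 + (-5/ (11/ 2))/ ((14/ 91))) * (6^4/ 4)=-13932/ 11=-1266.55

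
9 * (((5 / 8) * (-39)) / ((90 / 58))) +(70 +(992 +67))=7901 / 8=987.62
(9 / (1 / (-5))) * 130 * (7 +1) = -46800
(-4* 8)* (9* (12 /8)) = -432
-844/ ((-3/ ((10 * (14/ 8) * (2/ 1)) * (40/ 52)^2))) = 2954000/ 507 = 5826.43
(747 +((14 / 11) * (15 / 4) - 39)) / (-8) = -15681 / 176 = -89.10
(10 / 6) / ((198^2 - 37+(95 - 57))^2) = 1 / 922219215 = 0.00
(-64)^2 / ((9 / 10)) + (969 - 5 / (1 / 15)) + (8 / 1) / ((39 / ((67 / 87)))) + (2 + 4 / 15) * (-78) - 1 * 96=87750938 / 16965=5172.47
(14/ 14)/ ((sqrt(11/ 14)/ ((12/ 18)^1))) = 2 * sqrt(154)/ 33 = 0.75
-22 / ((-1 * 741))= 22 / 741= 0.03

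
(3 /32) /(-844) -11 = -297091 /27008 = -11.00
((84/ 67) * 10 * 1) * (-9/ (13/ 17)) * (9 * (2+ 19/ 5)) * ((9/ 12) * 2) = -10063116/ 871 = -11553.52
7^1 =7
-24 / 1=-24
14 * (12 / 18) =9.33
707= 707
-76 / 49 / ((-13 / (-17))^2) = -21964 / 8281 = -2.65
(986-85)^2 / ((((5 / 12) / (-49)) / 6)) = -2864033928 / 5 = -572806785.60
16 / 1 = 16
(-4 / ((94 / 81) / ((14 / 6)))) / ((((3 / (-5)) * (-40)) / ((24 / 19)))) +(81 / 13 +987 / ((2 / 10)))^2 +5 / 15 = 11054260400855 / 452751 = 24415761.42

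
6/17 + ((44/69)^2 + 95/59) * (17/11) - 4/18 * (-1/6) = 552626432/157584339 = 3.51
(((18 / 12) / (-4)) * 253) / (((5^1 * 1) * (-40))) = 759 / 1600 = 0.47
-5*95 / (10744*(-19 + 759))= -95 / 1590112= -0.00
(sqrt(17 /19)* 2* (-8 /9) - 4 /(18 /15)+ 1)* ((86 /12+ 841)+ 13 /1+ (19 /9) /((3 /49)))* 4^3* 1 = -10833760 /81 - 24762880* sqrt(323) /4617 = -230142.47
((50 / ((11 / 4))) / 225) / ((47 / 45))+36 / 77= 1972 / 3619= 0.54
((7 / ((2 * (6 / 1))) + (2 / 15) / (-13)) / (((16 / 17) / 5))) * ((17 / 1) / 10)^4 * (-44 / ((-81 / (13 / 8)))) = 2327145623 / 103680000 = 22.45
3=3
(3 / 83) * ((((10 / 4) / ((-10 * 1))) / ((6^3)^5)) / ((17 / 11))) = -11 / 884574684315648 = -0.00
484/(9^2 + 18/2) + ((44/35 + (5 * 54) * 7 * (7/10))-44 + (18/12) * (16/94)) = 1285.89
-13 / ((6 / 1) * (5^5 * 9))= -13 / 168750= -0.00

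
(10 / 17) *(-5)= -50 / 17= -2.94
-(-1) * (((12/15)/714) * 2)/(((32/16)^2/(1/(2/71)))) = 71/3570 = 0.02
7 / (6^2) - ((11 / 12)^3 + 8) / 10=-2359 / 3456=-0.68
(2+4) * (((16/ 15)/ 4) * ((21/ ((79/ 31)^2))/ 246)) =26908/ 1279405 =0.02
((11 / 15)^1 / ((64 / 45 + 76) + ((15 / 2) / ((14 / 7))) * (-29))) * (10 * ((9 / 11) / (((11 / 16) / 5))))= -86400 / 62029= -1.39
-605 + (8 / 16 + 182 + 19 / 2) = -413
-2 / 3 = -0.67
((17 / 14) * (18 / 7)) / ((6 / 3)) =153 / 98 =1.56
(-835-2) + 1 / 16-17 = -13663 / 16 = -853.94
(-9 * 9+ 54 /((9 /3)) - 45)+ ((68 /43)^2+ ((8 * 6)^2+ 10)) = 4083518 /1849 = 2208.50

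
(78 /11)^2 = 6084 /121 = 50.28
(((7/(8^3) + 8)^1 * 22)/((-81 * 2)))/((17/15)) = -0.96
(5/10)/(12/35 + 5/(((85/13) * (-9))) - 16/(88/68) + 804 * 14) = 58905/1324643182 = 0.00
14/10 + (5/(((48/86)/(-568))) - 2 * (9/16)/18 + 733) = -1044959/240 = -4354.00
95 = 95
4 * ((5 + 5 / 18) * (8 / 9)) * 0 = 0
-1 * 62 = -62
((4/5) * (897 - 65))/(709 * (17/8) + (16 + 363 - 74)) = 26624/72465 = 0.37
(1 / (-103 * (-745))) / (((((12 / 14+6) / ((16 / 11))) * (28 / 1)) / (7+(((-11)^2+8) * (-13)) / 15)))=-131 / 12661275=-0.00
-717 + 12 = -705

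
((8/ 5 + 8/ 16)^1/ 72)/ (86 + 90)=0.00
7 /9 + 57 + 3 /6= 1049 /18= 58.28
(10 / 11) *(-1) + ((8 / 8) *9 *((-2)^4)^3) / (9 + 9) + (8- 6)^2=22562 / 11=2051.09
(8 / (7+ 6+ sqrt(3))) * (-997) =-51844 / 83+ 3988 * sqrt(3) / 83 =-541.40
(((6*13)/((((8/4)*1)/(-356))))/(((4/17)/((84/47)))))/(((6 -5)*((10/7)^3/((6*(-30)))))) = 7650493578/1175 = 6511058.36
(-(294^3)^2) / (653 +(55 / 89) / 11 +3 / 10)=-988402827799.03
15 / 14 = 1.07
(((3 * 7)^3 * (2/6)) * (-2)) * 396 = -2444904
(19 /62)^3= 6859 /238328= 0.03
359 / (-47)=-359 / 47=-7.64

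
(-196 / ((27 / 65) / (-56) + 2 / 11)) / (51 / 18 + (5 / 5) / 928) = -1680645120 / 4238681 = -396.50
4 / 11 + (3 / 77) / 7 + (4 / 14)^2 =243 / 539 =0.45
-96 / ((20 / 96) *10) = -1152 / 25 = -46.08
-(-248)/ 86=124/ 43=2.88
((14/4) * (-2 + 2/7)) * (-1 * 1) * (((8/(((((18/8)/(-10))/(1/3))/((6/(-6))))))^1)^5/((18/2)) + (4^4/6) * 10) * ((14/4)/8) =2984225127520/43046721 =69325.26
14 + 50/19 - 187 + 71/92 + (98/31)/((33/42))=-98692899/596068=-165.57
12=12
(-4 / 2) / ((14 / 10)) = -10 / 7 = -1.43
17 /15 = 1.13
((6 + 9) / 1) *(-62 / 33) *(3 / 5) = -186 / 11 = -16.91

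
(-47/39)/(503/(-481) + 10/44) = 38258/25983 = 1.47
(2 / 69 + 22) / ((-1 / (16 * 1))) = -24320 / 69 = -352.46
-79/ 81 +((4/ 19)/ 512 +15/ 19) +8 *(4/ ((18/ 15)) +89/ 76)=7062097/ 196992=35.85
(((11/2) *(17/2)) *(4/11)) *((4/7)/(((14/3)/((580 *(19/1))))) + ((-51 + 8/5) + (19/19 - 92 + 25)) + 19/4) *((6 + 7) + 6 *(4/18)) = 887406953/2940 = 301839.10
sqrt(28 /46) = sqrt(322) /23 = 0.78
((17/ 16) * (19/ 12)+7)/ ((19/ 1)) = 1667/ 3648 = 0.46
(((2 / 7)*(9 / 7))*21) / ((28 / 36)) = 486 / 49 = 9.92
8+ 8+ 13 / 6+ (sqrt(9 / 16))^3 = 3569 / 192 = 18.59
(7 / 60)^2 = 49 / 3600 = 0.01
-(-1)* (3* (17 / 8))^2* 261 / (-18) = -75429 / 128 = -589.29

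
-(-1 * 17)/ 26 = 17/ 26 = 0.65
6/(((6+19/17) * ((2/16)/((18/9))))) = 1632/121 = 13.49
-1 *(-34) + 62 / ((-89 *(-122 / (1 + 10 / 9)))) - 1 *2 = 1564141 / 48861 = 32.01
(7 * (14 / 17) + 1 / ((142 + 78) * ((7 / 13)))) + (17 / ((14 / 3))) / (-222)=2788161 / 484330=5.76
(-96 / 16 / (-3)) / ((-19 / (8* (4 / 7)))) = -64 / 133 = -0.48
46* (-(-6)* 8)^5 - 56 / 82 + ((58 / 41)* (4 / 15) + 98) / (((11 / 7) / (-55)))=1441680427346 / 123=11720979084.11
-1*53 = -53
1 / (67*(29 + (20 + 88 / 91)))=91 / 304649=0.00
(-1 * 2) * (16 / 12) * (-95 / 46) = 380 / 69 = 5.51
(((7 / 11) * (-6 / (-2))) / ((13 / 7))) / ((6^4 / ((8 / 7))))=0.00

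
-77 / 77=-1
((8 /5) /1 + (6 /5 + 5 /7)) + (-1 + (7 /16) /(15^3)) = 2.51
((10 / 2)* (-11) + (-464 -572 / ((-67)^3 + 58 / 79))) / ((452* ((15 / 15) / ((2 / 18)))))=-12331508473 / 96656570892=-0.13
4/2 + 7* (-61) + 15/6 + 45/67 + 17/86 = -1214718/2881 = -421.63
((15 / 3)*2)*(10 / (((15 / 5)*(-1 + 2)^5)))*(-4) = -400 / 3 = -133.33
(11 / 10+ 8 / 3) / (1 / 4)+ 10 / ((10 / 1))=241 / 15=16.07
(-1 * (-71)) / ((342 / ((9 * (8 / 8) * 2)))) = 71 / 19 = 3.74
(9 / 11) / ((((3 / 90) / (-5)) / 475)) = -641250 / 11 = -58295.45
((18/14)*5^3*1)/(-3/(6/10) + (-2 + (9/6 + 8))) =450/7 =64.29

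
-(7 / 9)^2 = -49 / 81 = -0.60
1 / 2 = 0.50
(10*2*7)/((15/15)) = 140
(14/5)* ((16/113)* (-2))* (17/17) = -448/565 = -0.79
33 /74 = 0.45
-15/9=-5/3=-1.67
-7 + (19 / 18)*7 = 7 / 18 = 0.39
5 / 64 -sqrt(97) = 5 / 64 -sqrt(97) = -9.77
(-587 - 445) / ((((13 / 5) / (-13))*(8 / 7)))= 4515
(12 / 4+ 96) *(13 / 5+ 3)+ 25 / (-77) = 213319 / 385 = 554.08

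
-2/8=-1/4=-0.25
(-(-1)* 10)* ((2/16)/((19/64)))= 80/19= 4.21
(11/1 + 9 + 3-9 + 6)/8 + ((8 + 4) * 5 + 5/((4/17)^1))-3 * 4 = 287/4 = 71.75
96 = 96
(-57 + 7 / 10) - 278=-3343 / 10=-334.30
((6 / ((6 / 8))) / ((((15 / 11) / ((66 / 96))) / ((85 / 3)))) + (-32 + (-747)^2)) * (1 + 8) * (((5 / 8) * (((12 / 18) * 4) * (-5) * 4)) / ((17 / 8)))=-4018257200 / 51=-78789356.86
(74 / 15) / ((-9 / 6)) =-148 / 45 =-3.29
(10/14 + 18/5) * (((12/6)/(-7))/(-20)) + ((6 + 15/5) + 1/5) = 9.26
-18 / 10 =-1.80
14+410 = 424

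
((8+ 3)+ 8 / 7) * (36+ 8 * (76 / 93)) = 336260 / 651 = 516.53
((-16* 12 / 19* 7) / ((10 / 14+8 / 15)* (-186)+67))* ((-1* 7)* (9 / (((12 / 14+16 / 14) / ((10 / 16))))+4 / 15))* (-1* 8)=8111264 / 109763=73.90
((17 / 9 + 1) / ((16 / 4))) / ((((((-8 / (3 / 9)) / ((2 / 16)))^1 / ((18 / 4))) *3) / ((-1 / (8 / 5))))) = 65 / 18432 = 0.00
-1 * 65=-65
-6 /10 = -3 /5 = -0.60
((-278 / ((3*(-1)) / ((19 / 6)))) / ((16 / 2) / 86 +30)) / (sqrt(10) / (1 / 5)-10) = 113563 / 174690 +113563*sqrt(10) / 349380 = 1.68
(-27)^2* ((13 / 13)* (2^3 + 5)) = 9477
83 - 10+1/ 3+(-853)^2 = 2183047/ 3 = 727682.33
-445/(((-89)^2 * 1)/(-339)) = 1695/89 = 19.04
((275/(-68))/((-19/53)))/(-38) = -14575/49096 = -0.30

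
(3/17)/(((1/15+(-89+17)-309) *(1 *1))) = -45/97138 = -0.00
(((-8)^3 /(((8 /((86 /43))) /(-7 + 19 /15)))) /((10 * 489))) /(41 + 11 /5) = 688 /198045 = 0.00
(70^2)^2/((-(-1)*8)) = 3001250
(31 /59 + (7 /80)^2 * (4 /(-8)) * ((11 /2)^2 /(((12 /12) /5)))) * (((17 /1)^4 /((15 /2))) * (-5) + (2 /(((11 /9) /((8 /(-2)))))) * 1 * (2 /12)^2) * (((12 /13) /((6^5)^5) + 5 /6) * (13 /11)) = 381661215169078485961745417797 /129896848797227608398888960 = 2938.19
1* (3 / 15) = 1 / 5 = 0.20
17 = 17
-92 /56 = -23 /14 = -1.64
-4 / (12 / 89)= -89 / 3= -29.67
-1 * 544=-544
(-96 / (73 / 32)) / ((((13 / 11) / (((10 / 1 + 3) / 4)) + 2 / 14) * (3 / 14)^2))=-1809.41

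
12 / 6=2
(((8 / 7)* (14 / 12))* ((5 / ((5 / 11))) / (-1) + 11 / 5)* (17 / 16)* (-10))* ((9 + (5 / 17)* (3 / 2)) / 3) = 1177 / 3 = 392.33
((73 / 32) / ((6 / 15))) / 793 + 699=699.01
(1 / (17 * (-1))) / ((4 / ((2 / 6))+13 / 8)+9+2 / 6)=-24 / 9367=-0.00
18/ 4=9/ 2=4.50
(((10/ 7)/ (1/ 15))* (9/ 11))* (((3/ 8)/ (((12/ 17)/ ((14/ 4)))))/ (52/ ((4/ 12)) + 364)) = 2295/ 36608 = 0.06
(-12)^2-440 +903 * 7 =6025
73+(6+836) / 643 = 47781 / 643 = 74.31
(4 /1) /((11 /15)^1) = 60 /11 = 5.45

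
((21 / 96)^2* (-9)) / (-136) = 441 / 139264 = 0.00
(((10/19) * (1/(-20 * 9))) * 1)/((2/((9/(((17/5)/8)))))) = -10/323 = -0.03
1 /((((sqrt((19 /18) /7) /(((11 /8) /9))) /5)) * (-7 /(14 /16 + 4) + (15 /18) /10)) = -715 * sqrt(266) /8018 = -1.45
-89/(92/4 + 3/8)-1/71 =-50739/13277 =-3.82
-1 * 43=-43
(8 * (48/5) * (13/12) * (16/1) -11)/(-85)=-6601/425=-15.53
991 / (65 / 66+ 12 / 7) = 457842 / 1247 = 367.15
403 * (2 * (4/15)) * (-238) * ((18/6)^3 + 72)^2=-2506808304/5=-501361660.80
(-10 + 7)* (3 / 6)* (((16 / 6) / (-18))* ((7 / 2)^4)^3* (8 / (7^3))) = 40353607 / 2304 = 17514.59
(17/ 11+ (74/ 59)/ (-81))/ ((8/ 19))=1528151/ 420552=3.63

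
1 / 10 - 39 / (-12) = 67 / 20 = 3.35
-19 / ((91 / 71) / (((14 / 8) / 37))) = -1349 / 1924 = -0.70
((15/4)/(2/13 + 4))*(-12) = -65/6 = -10.83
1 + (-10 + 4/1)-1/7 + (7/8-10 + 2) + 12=-15/56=-0.27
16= 16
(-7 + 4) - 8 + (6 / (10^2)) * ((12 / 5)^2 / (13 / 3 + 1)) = -13669 / 1250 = -10.94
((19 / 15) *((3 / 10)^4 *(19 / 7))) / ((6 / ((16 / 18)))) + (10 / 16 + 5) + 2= 1335097 / 175000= 7.63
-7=-7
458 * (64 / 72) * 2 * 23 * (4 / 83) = 674176 / 747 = 902.51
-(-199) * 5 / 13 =995 / 13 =76.54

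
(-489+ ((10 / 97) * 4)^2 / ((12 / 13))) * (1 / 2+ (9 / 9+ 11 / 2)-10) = 1466.45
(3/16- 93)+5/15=-4439/48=-92.48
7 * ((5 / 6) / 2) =35 / 12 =2.92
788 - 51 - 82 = 655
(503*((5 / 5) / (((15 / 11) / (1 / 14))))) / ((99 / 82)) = 20623 / 945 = 21.82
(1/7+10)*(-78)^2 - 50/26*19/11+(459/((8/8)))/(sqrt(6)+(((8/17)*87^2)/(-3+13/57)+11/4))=2930636348466758663027/47493952659874721 - 13245998256*sqrt(6)/47446506153721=61705.46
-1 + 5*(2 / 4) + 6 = 15 / 2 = 7.50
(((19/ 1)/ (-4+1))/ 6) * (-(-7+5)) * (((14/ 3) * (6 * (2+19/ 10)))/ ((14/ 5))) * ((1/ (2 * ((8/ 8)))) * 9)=-741/ 2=-370.50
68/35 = 1.94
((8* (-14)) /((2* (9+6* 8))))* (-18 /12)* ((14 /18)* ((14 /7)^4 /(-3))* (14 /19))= -4.50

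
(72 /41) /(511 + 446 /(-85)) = 6120 /1762549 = 0.00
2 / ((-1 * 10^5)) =-1 / 50000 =-0.00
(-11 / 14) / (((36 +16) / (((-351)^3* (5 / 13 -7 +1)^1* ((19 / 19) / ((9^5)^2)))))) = -10439 / 9920232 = -0.00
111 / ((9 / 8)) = 296 / 3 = 98.67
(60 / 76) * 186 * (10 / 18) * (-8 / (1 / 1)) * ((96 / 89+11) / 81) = -13330000 / 136971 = -97.32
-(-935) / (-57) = -16.40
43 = 43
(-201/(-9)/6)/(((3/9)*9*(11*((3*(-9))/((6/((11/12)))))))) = -268/9801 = -0.03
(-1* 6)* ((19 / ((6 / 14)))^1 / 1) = -266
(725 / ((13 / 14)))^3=1045678375000 / 2197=475957385.07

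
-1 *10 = -10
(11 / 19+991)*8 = 150720 / 19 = 7932.63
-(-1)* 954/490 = 477/245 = 1.95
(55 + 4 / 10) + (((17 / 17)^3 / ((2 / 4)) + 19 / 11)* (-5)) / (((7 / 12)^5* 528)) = 558006619 / 10168235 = 54.88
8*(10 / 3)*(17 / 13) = 1360 / 39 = 34.87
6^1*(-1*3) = -18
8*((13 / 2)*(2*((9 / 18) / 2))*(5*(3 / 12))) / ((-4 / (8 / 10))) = -13 / 2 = -6.50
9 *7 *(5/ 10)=63/ 2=31.50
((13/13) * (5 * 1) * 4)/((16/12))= 15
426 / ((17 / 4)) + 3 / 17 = 1707 / 17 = 100.41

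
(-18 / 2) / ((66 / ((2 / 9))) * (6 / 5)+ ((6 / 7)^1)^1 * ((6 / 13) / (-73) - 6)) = -33215 / 1296314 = -0.03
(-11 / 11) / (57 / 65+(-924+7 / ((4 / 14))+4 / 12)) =390 / 350333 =0.00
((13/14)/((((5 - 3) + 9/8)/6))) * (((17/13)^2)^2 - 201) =-27154752/76895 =-353.14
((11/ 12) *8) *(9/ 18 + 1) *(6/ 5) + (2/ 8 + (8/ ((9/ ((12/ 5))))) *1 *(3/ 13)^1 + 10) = 1245/ 52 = 23.94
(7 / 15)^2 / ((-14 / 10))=-7 / 45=-0.16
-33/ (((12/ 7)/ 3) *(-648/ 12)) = 77/ 72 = 1.07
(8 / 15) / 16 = 1 / 30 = 0.03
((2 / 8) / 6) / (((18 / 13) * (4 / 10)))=65 / 864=0.08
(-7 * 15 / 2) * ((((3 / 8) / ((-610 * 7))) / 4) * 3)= 27 / 7808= 0.00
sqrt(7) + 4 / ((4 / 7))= sqrt(7) + 7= 9.65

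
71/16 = 4.44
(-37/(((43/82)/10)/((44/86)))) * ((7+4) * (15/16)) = -13766775/3698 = -3722.76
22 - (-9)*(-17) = -131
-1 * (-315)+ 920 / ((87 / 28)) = 611.09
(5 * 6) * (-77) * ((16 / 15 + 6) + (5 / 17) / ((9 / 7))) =-859474 / 51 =-16852.43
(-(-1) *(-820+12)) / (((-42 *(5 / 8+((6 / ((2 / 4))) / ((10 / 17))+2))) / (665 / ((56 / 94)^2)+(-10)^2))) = 74421850 / 45129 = 1649.09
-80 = -80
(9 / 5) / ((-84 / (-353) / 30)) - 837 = -8541 / 14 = -610.07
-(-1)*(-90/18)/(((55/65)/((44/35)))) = -52/7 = -7.43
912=912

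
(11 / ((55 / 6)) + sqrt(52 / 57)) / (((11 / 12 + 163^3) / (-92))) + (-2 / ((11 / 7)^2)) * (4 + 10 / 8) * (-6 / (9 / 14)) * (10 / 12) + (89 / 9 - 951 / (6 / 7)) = -1066.54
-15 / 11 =-1.36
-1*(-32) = 32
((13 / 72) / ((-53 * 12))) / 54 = -13 / 2472768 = -0.00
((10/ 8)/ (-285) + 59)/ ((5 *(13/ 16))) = 53804/ 3705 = 14.52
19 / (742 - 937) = -19 / 195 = -0.10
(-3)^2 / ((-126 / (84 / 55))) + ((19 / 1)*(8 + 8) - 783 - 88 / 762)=-479.22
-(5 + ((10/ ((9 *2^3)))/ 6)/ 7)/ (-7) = 7565/ 10584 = 0.71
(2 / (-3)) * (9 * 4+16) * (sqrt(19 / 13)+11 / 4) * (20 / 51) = -5720 / 153 - 160 * sqrt(247) / 153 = -53.82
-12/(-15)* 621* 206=511704/5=102340.80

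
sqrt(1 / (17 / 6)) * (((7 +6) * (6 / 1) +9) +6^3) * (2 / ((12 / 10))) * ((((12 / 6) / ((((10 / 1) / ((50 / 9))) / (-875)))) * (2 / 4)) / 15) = -441875 * sqrt(102) / 459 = -9722.70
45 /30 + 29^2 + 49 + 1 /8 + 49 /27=192983 /216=893.44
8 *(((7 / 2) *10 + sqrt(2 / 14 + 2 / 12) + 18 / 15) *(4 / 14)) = 8 *sqrt(546) / 147 + 2896 / 35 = 84.01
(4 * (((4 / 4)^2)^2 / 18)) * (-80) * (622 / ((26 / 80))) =-3980800 / 117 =-34023.93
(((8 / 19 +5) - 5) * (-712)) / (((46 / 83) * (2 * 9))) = -118192 / 3933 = -30.05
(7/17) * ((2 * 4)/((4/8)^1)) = 112/17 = 6.59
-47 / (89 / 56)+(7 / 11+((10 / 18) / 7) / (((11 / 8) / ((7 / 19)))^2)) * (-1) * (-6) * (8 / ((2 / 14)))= 2171147608 / 11662827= 186.16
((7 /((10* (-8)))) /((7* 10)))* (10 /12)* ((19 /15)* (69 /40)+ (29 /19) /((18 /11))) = -106627 /32832000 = -0.00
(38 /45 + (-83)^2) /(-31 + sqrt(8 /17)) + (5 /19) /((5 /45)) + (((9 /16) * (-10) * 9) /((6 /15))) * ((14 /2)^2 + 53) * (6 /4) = -4374700532719 /223380720-620086 * sqrt(34) /734805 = -19588.98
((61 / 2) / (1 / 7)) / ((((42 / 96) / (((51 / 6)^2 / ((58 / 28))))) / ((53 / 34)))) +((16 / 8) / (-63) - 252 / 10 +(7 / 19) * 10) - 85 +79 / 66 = 100911734419 / 3818430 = 26427.55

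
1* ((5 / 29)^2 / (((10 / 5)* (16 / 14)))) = 175 / 13456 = 0.01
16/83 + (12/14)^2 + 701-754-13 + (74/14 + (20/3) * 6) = -80473/4067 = -19.79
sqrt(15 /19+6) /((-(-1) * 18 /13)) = 13 * sqrt(2451) /342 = 1.88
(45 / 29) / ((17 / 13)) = 585 / 493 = 1.19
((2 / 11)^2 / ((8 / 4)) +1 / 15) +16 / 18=5293 / 5445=0.97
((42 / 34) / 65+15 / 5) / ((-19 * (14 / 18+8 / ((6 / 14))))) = -30024 / 3674125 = -0.01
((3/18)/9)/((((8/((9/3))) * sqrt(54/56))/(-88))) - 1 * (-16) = 15.38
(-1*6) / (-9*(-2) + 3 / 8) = -16 / 49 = -0.33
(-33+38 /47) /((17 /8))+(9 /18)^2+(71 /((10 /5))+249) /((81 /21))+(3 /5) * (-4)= 56.46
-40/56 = -5/7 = -0.71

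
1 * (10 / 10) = 1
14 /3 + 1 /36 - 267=-9443 /36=-262.31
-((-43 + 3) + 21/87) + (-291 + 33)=-6329/29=-218.24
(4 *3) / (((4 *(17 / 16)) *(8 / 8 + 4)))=48 / 85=0.56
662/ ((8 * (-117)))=-331/ 468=-0.71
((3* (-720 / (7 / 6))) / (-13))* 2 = 25920 / 91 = 284.84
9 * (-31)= -279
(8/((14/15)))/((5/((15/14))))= 90/49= 1.84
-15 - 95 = -110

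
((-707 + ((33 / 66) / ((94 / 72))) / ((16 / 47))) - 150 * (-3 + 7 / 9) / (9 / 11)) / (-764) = 64469 / 165024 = 0.39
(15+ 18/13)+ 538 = 7207/13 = 554.38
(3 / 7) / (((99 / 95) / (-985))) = -405.09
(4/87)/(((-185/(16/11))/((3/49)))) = -64/2891735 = -0.00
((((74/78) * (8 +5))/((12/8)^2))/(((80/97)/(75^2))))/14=448625/168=2670.39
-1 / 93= -0.01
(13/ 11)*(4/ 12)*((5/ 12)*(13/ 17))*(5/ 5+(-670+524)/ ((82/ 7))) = -198575/ 138006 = -1.44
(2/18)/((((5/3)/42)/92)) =1288/5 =257.60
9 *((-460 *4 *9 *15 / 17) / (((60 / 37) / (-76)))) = 104775120 / 17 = 6163242.35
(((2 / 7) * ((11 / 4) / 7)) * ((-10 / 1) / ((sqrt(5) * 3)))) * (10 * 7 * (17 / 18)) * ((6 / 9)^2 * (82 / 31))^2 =-100591040 * sqrt(5) / 14711949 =-15.29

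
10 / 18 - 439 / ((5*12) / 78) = -51313 / 90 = -570.14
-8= -8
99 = 99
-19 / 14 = -1.36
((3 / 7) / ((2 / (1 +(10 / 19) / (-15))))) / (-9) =-55 / 2394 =-0.02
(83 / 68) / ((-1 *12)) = -83 / 816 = -0.10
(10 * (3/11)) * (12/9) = 40/11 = 3.64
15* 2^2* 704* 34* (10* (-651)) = -9349401600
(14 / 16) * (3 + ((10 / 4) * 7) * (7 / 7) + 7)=385 / 16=24.06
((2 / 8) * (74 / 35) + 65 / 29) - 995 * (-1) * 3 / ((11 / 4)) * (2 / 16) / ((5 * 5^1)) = 91522 / 11165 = 8.20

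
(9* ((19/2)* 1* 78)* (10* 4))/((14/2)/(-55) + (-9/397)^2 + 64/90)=2601458691975/5698637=456505.42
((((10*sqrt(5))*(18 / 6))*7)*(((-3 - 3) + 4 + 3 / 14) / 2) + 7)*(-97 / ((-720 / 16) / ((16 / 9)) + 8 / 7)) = 76048 / 2707 - 2037000*sqrt(5) / 2707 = -1654.53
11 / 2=5.50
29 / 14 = 2.07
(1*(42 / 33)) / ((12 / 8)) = 28 / 33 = 0.85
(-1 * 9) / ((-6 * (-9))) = -1 / 6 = -0.17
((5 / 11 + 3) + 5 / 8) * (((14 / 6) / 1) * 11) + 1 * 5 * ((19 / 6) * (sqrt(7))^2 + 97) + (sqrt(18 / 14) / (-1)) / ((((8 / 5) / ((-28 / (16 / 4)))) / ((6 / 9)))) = 5 * sqrt(7) / 4 + 16813 / 24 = 703.85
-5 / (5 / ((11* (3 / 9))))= -11 / 3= -3.67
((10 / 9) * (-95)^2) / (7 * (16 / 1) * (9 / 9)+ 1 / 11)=992750 / 11097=89.46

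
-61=-61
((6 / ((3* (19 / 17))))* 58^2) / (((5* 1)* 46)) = 26.17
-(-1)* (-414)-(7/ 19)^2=-149503/ 361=-414.14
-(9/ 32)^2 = -81/ 1024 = -0.08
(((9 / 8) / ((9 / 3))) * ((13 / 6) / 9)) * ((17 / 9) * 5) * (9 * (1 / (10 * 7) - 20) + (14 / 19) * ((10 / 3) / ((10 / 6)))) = -52436449 / 344736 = -152.11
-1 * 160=-160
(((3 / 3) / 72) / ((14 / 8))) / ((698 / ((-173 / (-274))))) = 173 / 24097752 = 0.00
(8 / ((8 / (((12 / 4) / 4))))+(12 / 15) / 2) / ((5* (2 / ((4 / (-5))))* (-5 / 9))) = 207 / 1250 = 0.17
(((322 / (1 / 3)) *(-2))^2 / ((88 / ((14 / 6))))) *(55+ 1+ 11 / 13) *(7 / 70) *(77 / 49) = 57466857 / 65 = 884105.49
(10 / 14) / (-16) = -5 / 112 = -0.04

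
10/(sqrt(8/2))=5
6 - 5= 1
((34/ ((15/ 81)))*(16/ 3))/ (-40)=-612/ 25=-24.48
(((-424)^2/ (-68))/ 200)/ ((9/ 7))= -39326/ 3825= -10.28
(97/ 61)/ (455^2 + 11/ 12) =1164/ 151542971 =0.00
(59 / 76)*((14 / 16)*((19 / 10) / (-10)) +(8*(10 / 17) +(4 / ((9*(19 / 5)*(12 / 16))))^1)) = 3.65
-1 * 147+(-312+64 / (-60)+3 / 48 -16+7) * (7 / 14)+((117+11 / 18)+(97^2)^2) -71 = 127481788237 / 1440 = 88529019.61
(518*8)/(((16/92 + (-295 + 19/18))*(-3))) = 571872/121621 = 4.70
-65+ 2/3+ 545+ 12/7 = 482.38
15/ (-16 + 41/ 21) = -63/ 59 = -1.07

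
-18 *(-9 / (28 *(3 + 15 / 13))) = 39 / 28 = 1.39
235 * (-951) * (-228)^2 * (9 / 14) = -52279399080 / 7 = -7468485582.86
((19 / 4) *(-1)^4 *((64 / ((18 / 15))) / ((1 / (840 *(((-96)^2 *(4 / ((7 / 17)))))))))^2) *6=458466455810211840000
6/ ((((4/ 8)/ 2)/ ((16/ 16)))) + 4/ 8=49/ 2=24.50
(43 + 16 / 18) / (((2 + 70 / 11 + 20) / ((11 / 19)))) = 47795 / 53352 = 0.90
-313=-313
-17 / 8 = -2.12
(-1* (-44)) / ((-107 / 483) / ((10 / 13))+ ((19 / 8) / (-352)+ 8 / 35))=-42746880 / 64283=-664.98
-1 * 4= -4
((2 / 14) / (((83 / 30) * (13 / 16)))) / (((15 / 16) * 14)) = 256 / 52871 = 0.00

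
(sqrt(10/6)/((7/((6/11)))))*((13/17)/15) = 26*sqrt(15)/19635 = 0.01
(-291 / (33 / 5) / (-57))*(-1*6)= -970 / 209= -4.64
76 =76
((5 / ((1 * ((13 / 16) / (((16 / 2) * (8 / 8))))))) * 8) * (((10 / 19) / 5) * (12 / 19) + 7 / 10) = 1416704 / 4693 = 301.88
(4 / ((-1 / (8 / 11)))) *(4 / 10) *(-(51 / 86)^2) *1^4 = 41616 / 101695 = 0.41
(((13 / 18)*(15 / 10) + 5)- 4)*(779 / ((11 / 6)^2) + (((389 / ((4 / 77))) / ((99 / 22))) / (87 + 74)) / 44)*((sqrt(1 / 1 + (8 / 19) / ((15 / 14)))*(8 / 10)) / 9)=50.71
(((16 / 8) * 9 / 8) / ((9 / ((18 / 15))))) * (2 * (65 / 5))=39 / 5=7.80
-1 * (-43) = 43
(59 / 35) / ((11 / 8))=1.23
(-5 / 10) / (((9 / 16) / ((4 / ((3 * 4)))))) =-8 / 27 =-0.30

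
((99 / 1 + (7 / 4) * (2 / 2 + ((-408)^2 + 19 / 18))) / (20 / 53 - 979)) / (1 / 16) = -2224076206 / 466803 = -4764.49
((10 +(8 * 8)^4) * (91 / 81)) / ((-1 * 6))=-763363783 / 243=-3141414.74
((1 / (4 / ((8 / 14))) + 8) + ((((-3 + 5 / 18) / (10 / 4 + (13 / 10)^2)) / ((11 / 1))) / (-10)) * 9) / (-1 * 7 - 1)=-66107 / 64526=-1.02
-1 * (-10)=10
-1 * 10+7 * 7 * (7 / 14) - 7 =15 / 2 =7.50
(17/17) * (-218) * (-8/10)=872/5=174.40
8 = 8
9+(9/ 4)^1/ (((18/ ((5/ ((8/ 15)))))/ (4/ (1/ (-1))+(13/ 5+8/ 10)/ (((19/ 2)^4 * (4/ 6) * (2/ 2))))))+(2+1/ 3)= 6.65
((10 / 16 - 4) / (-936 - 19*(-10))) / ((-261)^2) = 1 / 15057264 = 0.00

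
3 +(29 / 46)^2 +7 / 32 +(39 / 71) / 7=31084047 / 8413216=3.69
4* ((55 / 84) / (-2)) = -55 / 42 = -1.31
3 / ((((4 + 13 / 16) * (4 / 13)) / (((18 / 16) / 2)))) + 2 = 967 / 308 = 3.14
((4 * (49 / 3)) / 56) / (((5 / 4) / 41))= 574 / 15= 38.27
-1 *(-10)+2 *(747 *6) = 8974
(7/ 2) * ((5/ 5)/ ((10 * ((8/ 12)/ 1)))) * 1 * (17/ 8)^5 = 29816997/ 1310720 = 22.75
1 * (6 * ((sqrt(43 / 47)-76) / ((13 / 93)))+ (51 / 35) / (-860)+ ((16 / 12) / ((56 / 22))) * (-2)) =-3830674189 / 1173900+ 558 * sqrt(2021) / 611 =-3222.15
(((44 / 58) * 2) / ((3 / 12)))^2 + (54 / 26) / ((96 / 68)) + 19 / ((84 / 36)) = 28436687 / 612248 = 46.45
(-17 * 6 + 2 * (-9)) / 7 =-120 / 7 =-17.14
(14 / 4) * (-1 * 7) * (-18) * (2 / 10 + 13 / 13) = 2646 / 5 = 529.20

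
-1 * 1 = -1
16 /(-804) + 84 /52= 4169 /2613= 1.60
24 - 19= 5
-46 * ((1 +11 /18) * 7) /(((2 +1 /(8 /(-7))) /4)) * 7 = -1045856 /81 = -12911.80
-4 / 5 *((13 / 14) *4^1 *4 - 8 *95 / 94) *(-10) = 17824 / 329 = 54.18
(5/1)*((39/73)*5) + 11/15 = 15428/1095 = 14.09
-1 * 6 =-6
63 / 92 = 0.68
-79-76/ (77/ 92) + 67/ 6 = -158.64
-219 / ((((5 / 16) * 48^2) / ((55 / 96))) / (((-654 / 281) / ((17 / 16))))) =87527 / 229296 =0.38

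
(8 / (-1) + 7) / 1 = -1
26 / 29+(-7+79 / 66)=-9391 / 1914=-4.91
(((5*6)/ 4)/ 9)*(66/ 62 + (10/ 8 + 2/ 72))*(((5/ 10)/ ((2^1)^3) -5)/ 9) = -516265/ 482112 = -1.07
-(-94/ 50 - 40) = 1047/ 25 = 41.88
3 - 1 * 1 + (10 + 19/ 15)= 199/ 15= 13.27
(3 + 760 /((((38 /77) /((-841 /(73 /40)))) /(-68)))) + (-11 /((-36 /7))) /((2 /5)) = 253640261473 /5256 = 48257279.58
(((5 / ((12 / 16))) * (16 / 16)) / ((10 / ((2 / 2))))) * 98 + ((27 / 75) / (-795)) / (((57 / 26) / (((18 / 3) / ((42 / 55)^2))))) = 16118189 / 246715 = 65.33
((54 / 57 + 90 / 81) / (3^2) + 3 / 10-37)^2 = 315049831849 / 236852100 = 1330.15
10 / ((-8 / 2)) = -5 / 2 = -2.50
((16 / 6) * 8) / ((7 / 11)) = 704 / 21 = 33.52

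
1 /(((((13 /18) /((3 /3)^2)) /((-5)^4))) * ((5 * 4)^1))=1125 /26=43.27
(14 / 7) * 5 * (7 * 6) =420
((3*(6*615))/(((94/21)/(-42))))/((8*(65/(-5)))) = 2440935/2444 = 998.75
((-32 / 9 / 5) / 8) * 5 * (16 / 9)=-64 / 81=-0.79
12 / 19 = 0.63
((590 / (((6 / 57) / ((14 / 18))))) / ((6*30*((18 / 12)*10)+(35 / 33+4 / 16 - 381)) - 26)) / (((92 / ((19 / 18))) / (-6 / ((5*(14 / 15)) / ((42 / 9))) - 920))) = -3796653245 / 188069229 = -20.19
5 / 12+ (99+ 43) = 1709 / 12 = 142.42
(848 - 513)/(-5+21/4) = 1340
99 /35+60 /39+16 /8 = 2897 /455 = 6.37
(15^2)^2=50625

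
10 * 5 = 50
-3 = -3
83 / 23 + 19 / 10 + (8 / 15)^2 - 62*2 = -1223441 / 10350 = -118.21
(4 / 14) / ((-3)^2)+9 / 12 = 197 / 252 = 0.78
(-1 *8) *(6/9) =-16/3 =-5.33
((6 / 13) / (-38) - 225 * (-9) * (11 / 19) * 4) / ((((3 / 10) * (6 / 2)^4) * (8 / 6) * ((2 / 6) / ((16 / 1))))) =812840 / 117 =6947.35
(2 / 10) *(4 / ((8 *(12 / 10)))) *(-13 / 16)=-13 / 192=-0.07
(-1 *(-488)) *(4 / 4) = 488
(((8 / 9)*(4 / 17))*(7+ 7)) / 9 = 0.33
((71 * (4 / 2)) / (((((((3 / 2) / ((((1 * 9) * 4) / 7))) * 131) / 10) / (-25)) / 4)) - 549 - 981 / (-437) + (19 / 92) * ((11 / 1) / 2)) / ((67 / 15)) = -204952976175 / 214790744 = -954.20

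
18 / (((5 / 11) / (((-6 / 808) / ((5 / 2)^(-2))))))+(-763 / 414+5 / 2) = -197507 / 167256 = -1.18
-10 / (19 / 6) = -60 / 19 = -3.16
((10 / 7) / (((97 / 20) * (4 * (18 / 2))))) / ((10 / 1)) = 5 / 6111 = 0.00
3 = 3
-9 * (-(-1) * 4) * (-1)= 36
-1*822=-822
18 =18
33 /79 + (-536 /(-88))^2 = 358624 /9559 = 37.52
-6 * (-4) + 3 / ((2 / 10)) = 39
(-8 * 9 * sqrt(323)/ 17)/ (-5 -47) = 18 * sqrt(323)/ 221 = 1.46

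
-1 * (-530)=530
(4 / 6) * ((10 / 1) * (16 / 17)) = 320 / 51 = 6.27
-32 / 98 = -16 / 49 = -0.33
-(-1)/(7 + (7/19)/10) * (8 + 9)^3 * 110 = 102681700/1337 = 76800.07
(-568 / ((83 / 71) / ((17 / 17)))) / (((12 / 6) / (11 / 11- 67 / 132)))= -327665 / 2739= -119.63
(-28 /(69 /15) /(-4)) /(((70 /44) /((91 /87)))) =2002 /2001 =1.00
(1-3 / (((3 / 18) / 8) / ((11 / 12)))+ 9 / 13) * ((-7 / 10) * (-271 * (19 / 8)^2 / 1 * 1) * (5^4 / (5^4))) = -139432.69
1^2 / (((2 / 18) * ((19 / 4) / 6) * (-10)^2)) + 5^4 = 296929 / 475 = 625.11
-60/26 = -30/13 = -2.31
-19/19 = -1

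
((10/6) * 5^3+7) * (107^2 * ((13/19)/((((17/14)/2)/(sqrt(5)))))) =8334872 * sqrt(5)/3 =6212446.79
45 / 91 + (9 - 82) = -6598 / 91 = -72.51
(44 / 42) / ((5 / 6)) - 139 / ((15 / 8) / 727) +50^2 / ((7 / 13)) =-5171336 / 105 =-49250.82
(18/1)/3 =6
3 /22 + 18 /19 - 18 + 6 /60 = -17573 /1045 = -16.82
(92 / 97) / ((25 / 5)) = 0.19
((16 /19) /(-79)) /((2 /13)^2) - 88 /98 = -99168 /73549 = -1.35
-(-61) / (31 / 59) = 3599 / 31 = 116.10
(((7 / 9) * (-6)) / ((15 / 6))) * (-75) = 140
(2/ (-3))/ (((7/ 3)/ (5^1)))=-10/ 7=-1.43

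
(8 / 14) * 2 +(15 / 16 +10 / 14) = 313 / 112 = 2.79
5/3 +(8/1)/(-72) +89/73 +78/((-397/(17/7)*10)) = 24894994/9129015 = 2.73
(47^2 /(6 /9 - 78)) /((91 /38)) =-125913 /10556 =-11.93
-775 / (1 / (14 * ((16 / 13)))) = -13353.85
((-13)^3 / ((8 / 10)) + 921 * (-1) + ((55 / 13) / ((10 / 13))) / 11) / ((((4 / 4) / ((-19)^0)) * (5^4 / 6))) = -44001 / 1250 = -35.20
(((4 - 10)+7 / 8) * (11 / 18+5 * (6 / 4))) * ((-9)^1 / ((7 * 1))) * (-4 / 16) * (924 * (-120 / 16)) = 1481535 / 16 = 92595.94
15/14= 1.07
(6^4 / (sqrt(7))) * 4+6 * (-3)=-18+5184 * sqrt(7) / 7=1941.37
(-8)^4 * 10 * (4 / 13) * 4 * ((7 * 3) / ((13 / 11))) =151388160 / 169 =895787.93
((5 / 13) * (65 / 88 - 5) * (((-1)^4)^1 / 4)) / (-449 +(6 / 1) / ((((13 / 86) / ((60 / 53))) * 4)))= 99375 / 106170592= 0.00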